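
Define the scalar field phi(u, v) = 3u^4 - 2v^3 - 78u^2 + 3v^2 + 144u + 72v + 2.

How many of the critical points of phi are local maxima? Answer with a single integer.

1

phi separates as a function of u plus a function of v, so ∇phi=0 decouples.
∂phi/∂u = 12(u - 3)(u - 1)(u + 4) = 0 at u ∈ {-4, 1, 3}; ∂phi/∂v = -6(v - 4)(v + 3) = 0 at v ∈ {-3, 4}.
The Hessian is diagonal: diag(phi_uu, phi_vv). Second derivatives: phi_uu(-4)=420, phi_uu(1)=-120, phi_uu(3)=168; phi_vv(-3)=42, phi_vv(4)=-42.
Local maxima occur where both diagonal entries negative: (1, 4). Count: 1.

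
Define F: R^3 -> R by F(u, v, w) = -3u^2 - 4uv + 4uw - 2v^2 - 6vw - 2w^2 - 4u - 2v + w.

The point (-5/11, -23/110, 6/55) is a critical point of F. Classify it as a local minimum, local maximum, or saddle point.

The Hessian is constant: H = [[-6, -4, 4], [-4, -4, -6], [4, -6, -4]].
Leading principal minors: Δ₁ = -6, Δ₂ = 8, Δ₃ = 440.
The minors fit neither the all-positive nor the alternating-sign pattern, so H is indefinite: a saddle point.

saddle point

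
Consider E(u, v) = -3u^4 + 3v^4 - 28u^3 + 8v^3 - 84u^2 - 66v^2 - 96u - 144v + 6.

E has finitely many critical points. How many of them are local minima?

E separates as a function of u plus a function of v, so ∇E=0 decouples.
∂E/∂u = -12(u + 1)(u + 2)(u + 4) = 0 at u ∈ {-4, -2, -1}; ∂E/∂v = 12(v - 3)(v + 1)(v + 4) = 0 at v ∈ {-4, -1, 3}.
The Hessian is diagonal: diag(E_uu, E_vv). Second derivatives: E_uu(-4)=-72, E_uu(-2)=24, E_uu(-1)=-36; E_vv(-4)=252, E_vv(-1)=-144, E_vv(3)=336.
Local minima occur where both diagonal entries positive: (-2, -4), (-2, 3). Count: 2.

2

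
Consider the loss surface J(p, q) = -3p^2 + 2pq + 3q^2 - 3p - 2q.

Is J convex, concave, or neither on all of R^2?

neither

J is quadratic, so its Hessian is the constant matrix H = [[-6, 2], [2, 6]].
det(H) = -40, tr(H) = 0.
det(H) < 0, so H is indefinite: neither convex nor concave.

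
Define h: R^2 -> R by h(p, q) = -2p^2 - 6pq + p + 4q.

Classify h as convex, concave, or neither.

h is quadratic, so its Hessian is the constant matrix H = [[-4, -6], [-6, 0]].
det(H) = -36, tr(H) = -4.
det(H) < 0, so H is indefinite: neither convex nor concave.

neither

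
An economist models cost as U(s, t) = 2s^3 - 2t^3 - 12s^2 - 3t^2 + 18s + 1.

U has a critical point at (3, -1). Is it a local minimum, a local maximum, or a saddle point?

The mixed partial ∂²U/∂s∂t is 0, so the Hessian at any point is diag(U_ss, U_tt) = diag(12(s - 2), -6(2t + 1)).
At (3, -1): H = diag(12, 6).
Both eigenvalues are positive, so H is positive definite: a local minimum.

local minimum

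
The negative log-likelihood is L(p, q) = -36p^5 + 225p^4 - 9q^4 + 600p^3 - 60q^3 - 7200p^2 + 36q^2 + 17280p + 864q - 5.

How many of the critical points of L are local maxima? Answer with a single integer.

4

L separates as a function of p plus a function of q, so ∇L=0 decouples.
∂L/∂p = -180(p - 4)(p - 3)(p - 2)(p + 4) = 0 at p ∈ {-4, 2, 3, 4}; ∂L/∂q = -36(q - 2)(q + 3)(q + 4) = 0 at q ∈ {-4, -3, 2}.
The Hessian is diagonal: diag(L_pp, L_qq). Second derivatives: L_pp(-4)=60480, L_pp(2)=-2160, L_pp(3)=1260, L_pp(4)=-2880; L_qq(-4)=-216, L_qq(-3)=180, L_qq(2)=-1080.
Local maxima occur where both diagonal entries negative: (2, -4), (2, 2), (4, -4), (4, 2). Count: 4.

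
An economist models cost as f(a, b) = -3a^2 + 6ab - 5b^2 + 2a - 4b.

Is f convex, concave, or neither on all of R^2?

f is quadratic, so its Hessian is the constant matrix H = [[-6, 6], [6, -10]].
det(H) = 24, tr(H) = -16.
det(H) > 0 and tr(H) < 0, so H is negative definite everywhere: concave.

concave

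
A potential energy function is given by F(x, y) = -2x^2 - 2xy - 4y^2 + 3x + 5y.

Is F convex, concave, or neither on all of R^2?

F is quadratic, so its Hessian is the constant matrix H = [[-4, -2], [-2, -8]].
det(H) = 28, tr(H) = -12.
det(H) > 0 and tr(H) < 0, so H is negative definite everywhere: concave.

concave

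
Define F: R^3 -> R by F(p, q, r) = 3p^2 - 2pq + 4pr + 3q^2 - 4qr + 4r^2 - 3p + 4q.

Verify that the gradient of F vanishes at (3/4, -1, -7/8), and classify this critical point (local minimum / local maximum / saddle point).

local minimum

∇F = (6p - 2q + 4r - 3, -2p + 6q - 4r + 4, 4p - 4q + 8r); substituting (3/4, -1, -7/8) gives ∇F = (0, 0, 0), so (3/4, -1, -7/8) is indeed a critical point.
The Hessian is constant: H = [[6, -2, 4], [-2, 6, -4], [4, -4, 8]].
Leading principal minors: Δ₁ = 6, Δ₂ = 32, Δ₃ = 128.
All leading minors are positive, so H is positive definite: a local minimum.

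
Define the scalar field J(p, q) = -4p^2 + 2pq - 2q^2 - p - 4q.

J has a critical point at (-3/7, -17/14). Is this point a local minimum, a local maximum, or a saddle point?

The Hessian of J is constant: H = [[-8, 2], [2, -4]].
det(H) = (-8)·(-4) − 2² = 28.
det(H) > 0 and tr(H) = -12 < 0, so H is negative definite and the point is a local maximum.

local maximum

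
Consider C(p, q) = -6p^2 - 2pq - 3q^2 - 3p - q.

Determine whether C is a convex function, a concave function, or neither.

concave

C is quadratic, so its Hessian is the constant matrix H = [[-12, -2], [-2, -6]].
det(H) = 68, tr(H) = -18.
det(H) > 0 and tr(H) < 0, so H is negative definite everywhere: concave.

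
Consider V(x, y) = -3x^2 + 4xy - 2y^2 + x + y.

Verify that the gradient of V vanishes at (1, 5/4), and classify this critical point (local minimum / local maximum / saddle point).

local maximum

∇V = (-6x + 4y + 1, 4x - 4y + 1); substituting (1, 5/4) gives ∇V = (0, 0), so (1, 5/4) is indeed a critical point.
The Hessian of V is constant: H = [[-6, 4], [4, -4]].
det(H) = (-6)·(-4) − 4² = 8.
det(H) > 0 and tr(H) = -10 < 0, so H is negative definite and the point is a local maximum.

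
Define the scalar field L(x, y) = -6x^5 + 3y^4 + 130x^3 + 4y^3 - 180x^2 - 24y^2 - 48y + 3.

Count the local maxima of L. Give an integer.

L separates as a function of x plus a function of y, so ∇L=0 decouples.
∂L/∂x = -30x(x - 3)(x - 1)(x + 4) = 0 at x ∈ {-4, 0, 1, 3}; ∂L/∂y = 12(y - 2)(y + 1)(y + 2) = 0 at y ∈ {-2, -1, 2}.
The Hessian is diagonal: diag(L_xx, L_yy). Second derivatives: L_xx(-4)=4200, L_xx(0)=-360, L_xx(1)=300, L_xx(3)=-1260; L_yy(-2)=48, L_yy(-1)=-36, L_yy(2)=144.
Local maxima occur where both diagonal entries negative: (0, -1), (3, -1). Count: 2.

2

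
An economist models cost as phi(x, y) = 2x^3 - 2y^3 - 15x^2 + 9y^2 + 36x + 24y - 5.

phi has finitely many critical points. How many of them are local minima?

1

phi separates as a function of x plus a function of y, so ∇phi=0 decouples.
∂phi/∂x = 6(x - 3)(x - 2) = 0 at x ∈ {2, 3}; ∂phi/∂y = -6(y - 4)(y + 1) = 0 at y ∈ {-1, 4}.
The Hessian is diagonal: diag(phi_xx, phi_yy). Second derivatives: phi_xx(2)=-6, phi_xx(3)=6; phi_yy(-1)=30, phi_yy(4)=-30.
Local minima occur where both diagonal entries positive: (3, -1). Count: 1.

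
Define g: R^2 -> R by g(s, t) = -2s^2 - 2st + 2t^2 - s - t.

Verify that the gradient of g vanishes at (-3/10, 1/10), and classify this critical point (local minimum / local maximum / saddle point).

saddle point

∇g = (-4s - 2t - 1, -2s + 4t - 1); substituting (-3/10, 1/10) gives ∇g = (0, 0), so (-3/10, 1/10) is indeed a critical point.
The Hessian of g is constant: H = [[-4, -2], [-2, 4]].
det(H) = (-4)·4 − (-2)² = -20.
Since det(H) < 0, H is indefinite and the critical point is a saddle point.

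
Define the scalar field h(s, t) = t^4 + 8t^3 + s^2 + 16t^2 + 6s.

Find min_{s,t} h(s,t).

h(s,t) separates as P(s) + Q(t), so its minimum is min P + min Q.
P'(s) = 2s + 6 vanishes at s ∈ {-3}; Q'(t) = 4t(t + 2)(t + 4) vanishes at t ∈ {-4, -2, 0}.
Local minima of P (where P''>0): P(-3)=-9. Local minima of Q: Q(-4)=0, Q(0)=0.
So the global minimum of h is P(-3) + Q(-4) = -9 + 0 = -9, attained at (-3, -4).

-9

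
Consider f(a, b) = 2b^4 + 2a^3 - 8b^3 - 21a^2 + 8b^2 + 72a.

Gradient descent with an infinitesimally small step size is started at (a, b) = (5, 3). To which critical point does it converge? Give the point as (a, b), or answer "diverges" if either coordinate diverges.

(4, 2)

f is separable, so gradient descent decouples: a follows -∂f/∂a, b follows -∂f/∂b.
∂f/∂a = 6(a - 4)(a - 3); at a=5 this is 12, so a decreases.
∂f/∂b = 8b(b - 2)(b - 1); at b=3 this is 48, so b decreases.
a converges to its nearest critical value 4 (a local min of the a-part); b converges to 2. The iterate converges to (4, 2).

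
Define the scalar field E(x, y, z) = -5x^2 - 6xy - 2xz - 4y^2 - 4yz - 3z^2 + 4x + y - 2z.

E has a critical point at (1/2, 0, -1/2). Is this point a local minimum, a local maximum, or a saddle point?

The Hessian is constant: H = [[-10, -6, -2], [-6, -8, -4], [-2, -4, -6]].
Leading principal minors: Δ₁ = -10, Δ₂ = 44, Δ₃ = -168.
The minors alternate sign starting negative (−, +, −), so H is negative definite: a local maximum.

local maximum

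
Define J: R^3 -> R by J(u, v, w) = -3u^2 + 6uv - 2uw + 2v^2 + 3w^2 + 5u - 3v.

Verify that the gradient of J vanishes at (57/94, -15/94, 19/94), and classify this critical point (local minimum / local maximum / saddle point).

∇J = (-6u + 6v - 2w + 5, 6u + 4v - 3, -2u + 6w); substituting (57/94, -15/94, 19/94) gives ∇J = (0, 0, 0), so (57/94, -15/94, 19/94) is indeed a critical point.
The Hessian is constant: H = [[-6, 6, -2], [6, 4, 0], [-2, 0, 6]].
Leading principal minors: Δ₁ = -6, Δ₂ = -60, Δ₃ = -376.
The minors fit neither the all-positive nor the alternating-sign pattern, so H is indefinite: a saddle point.

saddle point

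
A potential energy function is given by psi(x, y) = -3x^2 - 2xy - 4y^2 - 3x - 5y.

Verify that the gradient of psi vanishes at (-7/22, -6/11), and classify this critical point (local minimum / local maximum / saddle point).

local maximum

∇psi = (-6x - 2y - 3, -2x - 8y - 5); substituting (-7/22, -6/11) gives ∇psi = (0, 0), so (-7/22, -6/11) is indeed a critical point.
The Hessian of psi is constant: H = [[-6, -2], [-2, -8]].
det(H) = (-6)·(-8) − (-2)² = 44.
det(H) > 0 and tr(H) = -14 < 0, so H is negative definite and the point is a local maximum.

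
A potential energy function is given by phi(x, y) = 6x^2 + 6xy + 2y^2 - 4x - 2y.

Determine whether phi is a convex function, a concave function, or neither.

phi is quadratic, so its Hessian is the constant matrix H = [[12, 6], [6, 4]].
det(H) = 12, tr(H) = 16.
det(H) > 0 and tr(H) > 0, so H is positive definite everywhere: convex.

convex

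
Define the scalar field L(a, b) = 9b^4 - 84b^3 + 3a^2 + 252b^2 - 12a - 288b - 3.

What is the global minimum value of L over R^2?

L(a,b) separates as P(a) + Q(b) − 3, so its minimum is min P + min Q − 3.
P'(a) = 6a - 12 vanishes at a ∈ {2}; Q'(b) = 36(b - 4)(b - 2)(b - 1) vanishes at b ∈ {1, 2, 4}.
Local minima of P (where P''>0): P(2)=-12. Local minima of Q: Q(1)=-111, Q(4)=-192.
So the global minimum of L is P(2) + Q(4) − 3 = -12 − 192 − 3 = -207, attained at (2, 4).

-207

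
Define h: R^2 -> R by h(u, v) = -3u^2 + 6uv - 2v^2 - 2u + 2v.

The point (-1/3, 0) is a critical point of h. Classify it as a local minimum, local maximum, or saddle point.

The Hessian of h is constant: H = [[-6, 6], [6, -4]].
det(H) = (-6)·(-4) − 6² = -12.
Since det(H) < 0, H is indefinite and the critical point is a saddle point.

saddle point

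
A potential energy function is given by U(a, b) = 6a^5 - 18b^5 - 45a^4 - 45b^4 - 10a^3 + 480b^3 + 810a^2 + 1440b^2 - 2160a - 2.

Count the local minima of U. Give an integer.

U separates as a function of a plus a function of b, so ∇U=0 decouples.
∂U/∂a = 30(a - 4)(a - 3)(a - 2)(a + 3) = 0 at a ∈ {-3, 2, 3, 4}; ∂U/∂b = -90b(b - 4)(b + 2)(b + 4) = 0 at b ∈ {-4, -2, 0, 4}.
The Hessian is diagonal: diag(U_aa, U_bb). Second derivatives: U_aa(-3)=-6300, U_aa(2)=300, U_aa(3)=-180, U_aa(4)=420; U_bb(-4)=5760, U_bb(-2)=-2160, U_bb(0)=2880, U_bb(4)=-17280.
Local minima occur where both diagonal entries positive: (2, -4), (2, 0), (4, -4), (4, 0). Count: 4.

4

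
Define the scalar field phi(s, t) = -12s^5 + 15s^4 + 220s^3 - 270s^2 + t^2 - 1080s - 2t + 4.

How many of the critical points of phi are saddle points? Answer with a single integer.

2

phi separates as a function of s plus a function of t, so ∇phi=0 decouples.
∂phi/∂s = -60(s - 3)(s - 2)(s + 1)(s + 3) = 0 at s ∈ {-3, -1, 2, 3}; ∂phi/∂t = 2(t - 1) = 0 at t ∈ {1}.
The Hessian is diagonal: diag(phi_ss, phi_tt). Second derivatives: phi_ss(-3)=3600, phi_ss(-1)=-1440, phi_ss(2)=900, phi_ss(3)=-1440; phi_tt(1)=2.
Saddle points occur where the two diagonal entries have opposite signs: (-1, 1), (3, 1). Count: 2.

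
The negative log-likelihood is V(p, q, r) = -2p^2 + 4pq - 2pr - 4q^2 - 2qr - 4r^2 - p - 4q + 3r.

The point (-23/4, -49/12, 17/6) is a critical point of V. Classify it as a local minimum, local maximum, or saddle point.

local maximum

The Hessian is constant: H = [[-4, 4, -2], [4, -8, -2], [-2, -2, -8]].
Leading principal minors: Δ₁ = -4, Δ₂ = 16, Δ₃ = -48.
The minors alternate sign starting negative (−, +, −), so H is negative definite: a local maximum.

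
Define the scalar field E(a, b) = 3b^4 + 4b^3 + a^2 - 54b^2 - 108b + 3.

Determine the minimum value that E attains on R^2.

-456

E(a,b) separates as P(a) + Q(b) + 3, so its minimum is min P + min Q + 3.
P'(a) = 2a vanishes at a ∈ {0}; Q'(b) = 12(b - 3)(b + 1)(b + 3) vanishes at b ∈ {-3, -1, 3}.
Local minima of P (where P''>0): P(0)=0. Local minima of Q: Q(-3)=-27, Q(3)=-459.
So the global minimum of E is P(0) + Q(3) + 3 = 0 − 459 + 3 = -456, attained at (0, 3).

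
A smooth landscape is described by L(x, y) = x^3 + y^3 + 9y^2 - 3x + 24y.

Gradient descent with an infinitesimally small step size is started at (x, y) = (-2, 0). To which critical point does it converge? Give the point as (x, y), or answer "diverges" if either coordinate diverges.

diverges

L is separable, so gradient descent decouples: x follows -∂L/∂x, y follows -∂L/∂y.
∂L/∂x = 3(x - 1)(x + 1); at x=-2 this is 9, so x decreases.
∂L/∂y = 3(y + 2)(y + 4); at y=0 this is 24, so y decreases.
The x-coordinate has no critical point in that direction and runs off to infinity.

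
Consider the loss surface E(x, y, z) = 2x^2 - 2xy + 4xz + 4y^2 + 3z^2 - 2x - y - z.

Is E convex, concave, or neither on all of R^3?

E is quadratic, so its Hessian is the constant matrix H = [[4, -2, 4], [-2, 8, 0], [4, 0, 6]].
Leading principal minors: 4, 28, 40.
All positive ⇒ H ≻ 0 ⇒ convex.

convex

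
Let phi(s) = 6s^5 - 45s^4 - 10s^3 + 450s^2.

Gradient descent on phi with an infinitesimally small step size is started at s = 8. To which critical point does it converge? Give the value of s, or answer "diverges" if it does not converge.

phi'(s) = 30s(s - 5)(s - 3)(s + 2), so phi'(8) = 36000.
Gradient descent moves in the -phi' direction, i.e. s is decreasing.
The nearest critical point in that direction is s = 5, where phi'' = 2100 > 0 (a local minimum). The iterate converges there.

5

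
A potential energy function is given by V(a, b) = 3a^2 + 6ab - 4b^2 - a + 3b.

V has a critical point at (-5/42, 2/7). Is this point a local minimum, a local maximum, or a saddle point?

saddle point

The Hessian of V is constant: H = [[6, 6], [6, -8]].
det(H) = 6·(-8) − 6² = -84.
Since det(H) < 0, H is indefinite and the critical point is a saddle point.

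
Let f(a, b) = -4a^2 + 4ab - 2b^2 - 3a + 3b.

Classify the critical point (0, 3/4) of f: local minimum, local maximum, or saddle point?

The Hessian of f is constant: H = [[-8, 4], [4, -4]].
det(H) = (-8)·(-4) − 4² = 16.
det(H) > 0 and tr(H) = -12 < 0, so H is negative definite and the point is a local maximum.

local maximum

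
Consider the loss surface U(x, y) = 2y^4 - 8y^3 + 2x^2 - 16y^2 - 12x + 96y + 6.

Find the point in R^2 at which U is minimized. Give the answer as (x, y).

(3, -2)

U(x,y) separates as P(x) + Q(y) + 6, so its minimum is min P + min Q + 6.
P'(x) = 4x - 12 vanishes at x ∈ {3}; Q'(y) = 8(y - 3)(y - 2)(y + 2) vanishes at y ∈ {-2, 2, 3}.
Local minima of P (where P''>0): P(3)=-18. Local minima of Q: Q(-2)=-160, Q(3)=90.
So the global minimum of U is P(3) + Q(-2) + 6 = -18 − 160 + 6 = -172, attained at (3, -2).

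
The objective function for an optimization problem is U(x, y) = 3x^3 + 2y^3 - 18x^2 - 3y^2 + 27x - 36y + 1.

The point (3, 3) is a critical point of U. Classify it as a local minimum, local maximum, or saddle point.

The mixed partial ∂²U/∂x∂y is 0, so the Hessian at any point is diag(U_xx, U_yy) = diag(18(x - 2), 6(2y - 1)).
At (3, 3): H = diag(18, 30).
Both eigenvalues are positive, so H is positive definite: a local minimum.

local minimum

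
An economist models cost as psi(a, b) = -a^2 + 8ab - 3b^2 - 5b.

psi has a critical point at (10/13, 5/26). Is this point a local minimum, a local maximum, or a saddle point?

The Hessian of psi is constant: H = [[-2, 8], [8, -6]].
det(H) = (-2)·(-6) − 8² = -52.
Since det(H) < 0, H is indefinite and the critical point is a saddle point.

saddle point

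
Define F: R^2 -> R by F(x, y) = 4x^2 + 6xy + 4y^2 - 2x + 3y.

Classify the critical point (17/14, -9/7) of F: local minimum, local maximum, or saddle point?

local minimum

The Hessian of F is constant: H = [[8, 6], [6, 8]].
det(H) = 8·8 − 6² = 28.
det(H) > 0 and tr(H) = 16 > 0, so H is positive definite and the point is a local minimum.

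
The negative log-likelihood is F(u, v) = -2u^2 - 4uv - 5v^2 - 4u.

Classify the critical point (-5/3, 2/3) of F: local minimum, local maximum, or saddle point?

The Hessian of F is constant: H = [[-4, -4], [-4, -10]].
det(H) = (-4)·(-10) − (-4)² = 24.
det(H) > 0 and tr(H) = -14 < 0, so H is negative definite and the point is a local maximum.

local maximum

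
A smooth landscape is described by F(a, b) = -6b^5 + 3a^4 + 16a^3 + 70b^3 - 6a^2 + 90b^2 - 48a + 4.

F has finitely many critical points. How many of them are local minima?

4

F separates as a function of a plus a function of b, so ∇F=0 decouples.
∂F/∂a = 12(a - 1)(a + 1)(a + 4) = 0 at a ∈ {-4, -1, 1}; ∂F/∂b = -30b(b - 3)(b + 1)(b + 2) = 0 at b ∈ {-2, -1, 0, 3}.
The Hessian is diagonal: diag(F_aa, F_bb). Second derivatives: F_aa(-4)=180, F_aa(-1)=-72, F_aa(1)=120; F_bb(-2)=300, F_bb(-1)=-120, F_bb(0)=180, F_bb(3)=-1800.
Local minima occur where both diagonal entries positive: (-4, -2), (-4, 0), (1, -2), (1, 0). Count: 4.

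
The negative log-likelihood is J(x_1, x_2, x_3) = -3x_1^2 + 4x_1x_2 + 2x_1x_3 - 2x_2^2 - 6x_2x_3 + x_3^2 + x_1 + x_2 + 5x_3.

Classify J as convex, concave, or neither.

J is quadratic, so its Hessian is the constant matrix H = [[-6, 4, 2], [4, -4, -6], [2, -6, 2]].
Leading principal minors: -6, 8, 152.
Neither pattern holds ⇒ H is indefinite ⇒ neither convex nor concave.

neither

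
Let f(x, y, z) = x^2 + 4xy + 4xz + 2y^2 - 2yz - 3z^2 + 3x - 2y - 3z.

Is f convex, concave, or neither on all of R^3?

f is quadratic, so its Hessian is the constant matrix H = [[2, 4, 4], [4, 4, -2], [4, -2, -6]].
Leading principal minors: 2, -8, -88.
Neither pattern holds ⇒ H is indefinite ⇒ neither convex nor concave.

neither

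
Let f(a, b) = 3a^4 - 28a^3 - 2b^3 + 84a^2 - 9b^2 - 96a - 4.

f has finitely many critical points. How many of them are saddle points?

3

f separates as a function of a plus a function of b, so ∇f=0 decouples.
∂f/∂a = 12(a - 4)(a - 2)(a - 1) = 0 at a ∈ {1, 2, 4}; ∂f/∂b = -6b(b + 3) = 0 at b ∈ {-3, 0}.
The Hessian is diagonal: diag(f_aa, f_bb). Second derivatives: f_aa(1)=36, f_aa(2)=-24, f_aa(4)=72; f_bb(-3)=18, f_bb(0)=-18.
Saddle points occur where the two diagonal entries have opposite signs: (1, 0), (2, -3), (4, 0). Count: 3.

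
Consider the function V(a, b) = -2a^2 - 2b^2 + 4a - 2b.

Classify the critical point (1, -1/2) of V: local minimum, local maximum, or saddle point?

local maximum

The Hessian of V is constant: H = [[-4, 0], [0, -4]].
det(H) = (-4)·(-4) − 0² = 16.
det(H) > 0 and tr(H) = -8 < 0, so H is negative definite and the point is a local maximum.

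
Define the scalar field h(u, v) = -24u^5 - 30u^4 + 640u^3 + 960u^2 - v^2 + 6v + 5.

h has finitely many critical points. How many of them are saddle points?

2

h separates as a function of u plus a function of v, so ∇h=0 decouples.
∂h/∂u = -120u(u - 4)(u + 1)(u + 4) = 0 at u ∈ {-4, -1, 0, 4}; ∂h/∂v = -2(v - 3) = 0 at v ∈ {3}.
The Hessian is diagonal: diag(h_uu, h_vv). Second derivatives: h_uu(-4)=11520, h_uu(-1)=-1800, h_uu(0)=1920, h_uu(4)=-19200; h_vv(3)=-2.
Saddle points occur where the two diagonal entries have opposite signs: (-4, 3), (0, 3). Count: 2.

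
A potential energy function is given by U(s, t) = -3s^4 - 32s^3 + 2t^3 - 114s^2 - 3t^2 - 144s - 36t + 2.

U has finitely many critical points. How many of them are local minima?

1

U separates as a function of s plus a function of t, so ∇U=0 decouples.
∂U/∂s = -12(s + 1)(s + 3)(s + 4) = 0 at s ∈ {-4, -3, -1}; ∂U/∂t = 6(t - 3)(t + 2) = 0 at t ∈ {-2, 3}.
The Hessian is diagonal: diag(U_ss, U_tt). Second derivatives: U_ss(-4)=-36, U_ss(-3)=24, U_ss(-1)=-72; U_tt(-2)=-30, U_tt(3)=30.
Local minima occur where both diagonal entries positive: (-3, 3). Count: 1.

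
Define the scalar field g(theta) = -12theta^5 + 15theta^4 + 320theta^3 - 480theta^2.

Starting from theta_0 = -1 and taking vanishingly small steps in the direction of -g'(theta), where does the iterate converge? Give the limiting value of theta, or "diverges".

g'(theta) = -60theta(theta - 4)(theta - 1)(theta + 4), so g'(-1) = 1800.
Gradient descent moves in the -g' direction, i.e. theta is decreasing.
The nearest critical point in that direction is theta = -4, where g'' = 9600 > 0 (a local minimum). The iterate converges there.

-4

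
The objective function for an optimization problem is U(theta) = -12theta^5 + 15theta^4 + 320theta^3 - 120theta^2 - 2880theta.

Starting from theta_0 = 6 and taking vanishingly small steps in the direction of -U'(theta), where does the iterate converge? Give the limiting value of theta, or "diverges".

U'(theta) = -60(theta - 4)(theta - 2)(theta + 2)(theta + 3), so U'(6) = -34560.
Gradient descent moves in the -U' direction, i.e. theta is increasing.
There is no critical point above theta=6, and U' keeps the same sign, so the iterate runs off to +∞.

diverges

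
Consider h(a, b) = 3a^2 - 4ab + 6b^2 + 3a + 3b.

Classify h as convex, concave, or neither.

h is quadratic, so its Hessian is the constant matrix H = [[6, -4], [-4, 12]].
det(H) = 56, tr(H) = 18.
det(H) > 0 and tr(H) > 0, so H is positive definite everywhere: convex.

convex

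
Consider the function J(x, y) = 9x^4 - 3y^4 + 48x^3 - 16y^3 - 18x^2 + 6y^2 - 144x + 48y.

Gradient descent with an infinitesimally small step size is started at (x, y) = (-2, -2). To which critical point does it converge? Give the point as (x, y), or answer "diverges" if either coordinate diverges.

(-4, -1)

J is separable, so gradient descent decouples: x follows -∂J/∂x, y follows -∂J/∂y.
∂J/∂x = 36(x - 1)(x + 1)(x + 4); at x=-2 this is 216, so x decreases.
∂J/∂y = -12(y - 1)(y + 1)(y + 4); at y=-2 this is -72, so y increases.
x converges to its nearest critical value -4 (a local min of the x-part); y converges to -1. The iterate converges to (-4, -1).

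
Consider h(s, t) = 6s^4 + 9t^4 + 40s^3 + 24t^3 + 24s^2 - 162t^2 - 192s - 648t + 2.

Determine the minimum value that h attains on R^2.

h(s,t) separates as P(s) + Q(t) + 2, so its minimum is min P + min Q + 2.
P'(s) = 24(s - 1)(s + 2)(s + 4) vanishes at s ∈ {-4, -2, 1}; Q'(t) = 36(t - 3)(t + 2)(t + 3) vanishes at t ∈ {-3, -2, 3}.
Local minima of P (where P''>0): P(-4)=128, P(1)=-122. Local minima of Q: Q(-3)=567, Q(3)=-2025.
So the global minimum of h is P(1) + Q(3) + 2 = -122 − 2025 + 2 = -2145, attained at (1, 3).

-2145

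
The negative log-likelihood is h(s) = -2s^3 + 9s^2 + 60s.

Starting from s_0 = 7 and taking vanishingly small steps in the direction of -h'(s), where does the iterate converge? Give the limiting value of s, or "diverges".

diverges

h'(s) = -6(s - 5)(s + 2), so h'(7) = -108.
Gradient descent moves in the -h' direction, i.e. s is increasing.
There is no critical point above s=7, and h' keeps the same sign, so the iterate runs off to +∞.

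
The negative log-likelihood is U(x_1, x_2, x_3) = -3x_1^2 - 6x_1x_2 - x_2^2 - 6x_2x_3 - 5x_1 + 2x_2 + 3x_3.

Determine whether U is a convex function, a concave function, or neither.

neither

U is quadratic, so its Hessian is the constant matrix H = [[-6, -6, 0], [-6, -2, -6], [0, -6, 0]].
Leading principal minors: -6, -24, 216.
Neither pattern holds ⇒ H is indefinite ⇒ neither convex nor concave.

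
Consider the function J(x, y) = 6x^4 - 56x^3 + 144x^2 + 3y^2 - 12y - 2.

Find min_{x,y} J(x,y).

-14

J(x,y) separates as P(x) + Q(y) − 2, so its minimum is min P + min Q − 2.
P'(x) = 24x(x - 4)(x - 3) vanishes at x ∈ {0, 3, 4}; Q'(y) = 6y - 12 vanishes at y ∈ {2}.
Local minima of P (where P''>0): P(0)=0, P(4)=256. Local minima of Q: Q(2)=-12.
So the global minimum of J is P(0) + Q(2) − 2 = 0 − 12 − 2 = -14, attained at (0, 2).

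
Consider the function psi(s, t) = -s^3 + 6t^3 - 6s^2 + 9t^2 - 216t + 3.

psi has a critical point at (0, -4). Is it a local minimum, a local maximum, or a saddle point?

The mixed partial ∂²psi/∂s∂t is 0, so the Hessian at any point is diag(psi_ss, psi_tt) = diag(-6(s + 2), 18(2t + 1)).
At (0, -4): H = diag(-12, -126).
Both eigenvalues are negative, so H is negative definite: a local maximum.

local maximum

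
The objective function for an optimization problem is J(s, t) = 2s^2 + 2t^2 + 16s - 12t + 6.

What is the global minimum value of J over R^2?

J(s,t) separates as P(s) + Q(t) + 6, so its minimum is min P + min Q + 6.
P'(s) = 4s + 16 vanishes at s ∈ {-4}; Q'(t) = 4(t - 3) vanishes at t ∈ {3}.
Local minima of P (where P''>0): P(-4)=-32. Local minima of Q: Q(3)=-18.
So the global minimum of J is P(-4) + Q(3) + 6 = -32 − 18 + 6 = -44, attained at (-4, 3).

-44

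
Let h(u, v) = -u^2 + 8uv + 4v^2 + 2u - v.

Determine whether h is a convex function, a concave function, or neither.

h is quadratic, so its Hessian is the constant matrix H = [[-2, 8], [8, 8]].
det(H) = -80, tr(H) = 6.
det(H) < 0, so H is indefinite: neither convex nor concave.

neither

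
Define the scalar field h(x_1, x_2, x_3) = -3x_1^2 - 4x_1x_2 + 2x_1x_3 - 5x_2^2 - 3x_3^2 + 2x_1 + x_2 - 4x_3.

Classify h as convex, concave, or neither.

concave

h is quadratic, so its Hessian is the constant matrix H = [[-6, -4, 2], [-4, -10, 0], [2, 0, -6]].
Leading principal minors: -6, 44, -224.
Signs alternate −, +, − ⇒ H ≺ 0 ⇒ concave.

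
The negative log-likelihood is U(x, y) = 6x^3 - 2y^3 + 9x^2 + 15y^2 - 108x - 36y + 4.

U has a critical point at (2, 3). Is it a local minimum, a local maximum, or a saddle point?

saddle point

The mixed partial ∂²U/∂x∂y is 0, so the Hessian at any point is diag(U_xx, U_yy) = diag(18(2x + 1), 6(-2y + 5)).
At (2, 3): H = diag(90, -6).
The eigenvalues have opposite signs, so H is indefinite: a saddle point.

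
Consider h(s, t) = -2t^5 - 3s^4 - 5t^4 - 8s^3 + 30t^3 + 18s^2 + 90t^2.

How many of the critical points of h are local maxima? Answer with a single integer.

h separates as a function of s plus a function of t, so ∇h=0 decouples.
∂h/∂s = -12s(s - 1)(s + 3) = 0 at s ∈ {-3, 0, 1}; ∂h/∂t = -10t(t - 3)(t + 2)(t + 3) = 0 at t ∈ {-3, -2, 0, 3}.
The Hessian is diagonal: diag(h_ss, h_tt). Second derivatives: h_ss(-3)=-144, h_ss(0)=36, h_ss(1)=-48; h_tt(-3)=180, h_tt(-2)=-100, h_tt(0)=180, h_tt(3)=-900.
Local maxima occur where both diagonal entries negative: (-3, -2), (-3, 3), (1, -2), (1, 3). Count: 4.

4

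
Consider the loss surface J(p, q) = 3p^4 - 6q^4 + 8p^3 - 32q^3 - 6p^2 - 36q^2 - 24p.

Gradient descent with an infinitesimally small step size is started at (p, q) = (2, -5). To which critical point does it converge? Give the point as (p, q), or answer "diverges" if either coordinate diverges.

diverges

J is separable, so gradient descent decouples: p follows -∂J/∂p, q follows -∂J/∂q.
∂J/∂p = 12(p - 1)(p + 1)(p + 2); at p=2 this is 144, so p decreases.
∂J/∂q = -24q(q + 1)(q + 3); at q=-5 this is 960, so q decreases.
The q-coordinate has no critical point in that direction and runs off to infinity.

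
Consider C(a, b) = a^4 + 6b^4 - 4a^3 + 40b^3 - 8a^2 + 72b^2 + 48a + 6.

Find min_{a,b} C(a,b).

-74

C(a,b) separates as P(a) + Q(b) + 6, so its minimum is min P + min Q + 6.
P'(a) = 4(a - 3)(a - 2)(a + 2) vanishes at a ∈ {-2, 2, 3}; Q'(b) = 24b(b + 2)(b + 3) vanishes at b ∈ {-3, -2, 0}.
Local minima of P (where P''>0): P(-2)=-80, P(3)=45. Local minima of Q: Q(-3)=54, Q(0)=0.
So the global minimum of C is P(-2) + Q(0) + 6 = -80 + 0 + 6 = -74, attained at (-2, 0).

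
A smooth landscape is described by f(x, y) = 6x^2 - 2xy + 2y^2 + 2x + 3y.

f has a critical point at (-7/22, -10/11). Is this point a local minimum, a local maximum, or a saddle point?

local minimum

The Hessian of f is constant: H = [[12, -2], [-2, 4]].
det(H) = 12·4 − (-2)² = 44.
det(H) > 0 and tr(H) = 16 > 0, so H is positive definite and the point is a local minimum.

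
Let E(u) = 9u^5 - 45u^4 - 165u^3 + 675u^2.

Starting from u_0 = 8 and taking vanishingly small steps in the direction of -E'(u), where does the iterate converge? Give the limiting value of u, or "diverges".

5

E'(u) = 45u(u - 5)(u - 2)(u + 3), so E'(8) = 71280.
Gradient descent moves in the -E' direction, i.e. u is decreasing.
The nearest critical point in that direction is u = 5, where E'' = 5400 > 0 (a local minimum). The iterate converges there.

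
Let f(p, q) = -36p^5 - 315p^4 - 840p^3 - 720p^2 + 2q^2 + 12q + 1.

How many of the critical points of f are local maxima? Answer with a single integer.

0

f separates as a function of p plus a function of q, so ∇f=0 decouples.
∂f/∂p = -180p(p + 1)(p + 2)(p + 4) = 0 at p ∈ {-4, -2, -1, 0}; ∂f/∂q = 4(q + 3) = 0 at q ∈ {-3}.
The Hessian is diagonal: diag(f_pp, f_qq). Second derivatives: f_pp(-4)=4320, f_pp(-2)=-720, f_pp(-1)=540, f_pp(0)=-1440; f_qq(-3)=4.
Local maxima occur where both diagonal entries negative: none. Count: 0.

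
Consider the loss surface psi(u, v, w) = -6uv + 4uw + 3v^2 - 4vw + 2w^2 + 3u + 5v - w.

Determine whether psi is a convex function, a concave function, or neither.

psi is quadratic, so its Hessian is the constant matrix H = [[0, -6, 4], [-6, 6, -4], [4, -4, 4]].
Leading principal minors: 0, -36, -48.
Neither pattern holds ⇒ H is indefinite ⇒ neither convex nor concave.

neither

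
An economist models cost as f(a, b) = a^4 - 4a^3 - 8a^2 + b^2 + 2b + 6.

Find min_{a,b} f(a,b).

f(a,b) separates as P(a) + Q(b) + 6, so its minimum is min P + min Q + 6.
P'(a) = 4a(a - 4)(a + 1) vanishes at a ∈ {-1, 0, 4}; Q'(b) = 2b + 2 vanishes at b ∈ {-1}.
Local minima of P (where P''>0): P(-1)=-3, P(4)=-128. Local minima of Q: Q(-1)=-1.
So the global minimum of f is P(4) + Q(-1) + 6 = -128 − 1 + 6 = -123, attained at (4, -1).

-123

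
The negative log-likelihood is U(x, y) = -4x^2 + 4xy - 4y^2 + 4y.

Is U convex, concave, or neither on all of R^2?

concave

U is quadratic, so its Hessian is the constant matrix H = [[-8, 4], [4, -8]].
det(H) = 48, tr(H) = -16.
det(H) > 0 and tr(H) < 0, so H is negative definite everywhere: concave.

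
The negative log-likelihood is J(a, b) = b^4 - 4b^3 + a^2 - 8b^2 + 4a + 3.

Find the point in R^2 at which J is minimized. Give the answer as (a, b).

(-2, 4)

J(a,b) separates as P(a) + Q(b) + 3, so its minimum is min P + min Q + 3.
P'(a) = 2a + 4 vanishes at a ∈ {-2}; Q'(b) = 4b(b - 4)(b + 1) vanishes at b ∈ {-1, 0, 4}.
Local minima of P (where P''>0): P(-2)=-4. Local minima of Q: Q(-1)=-3, Q(4)=-128.
So the global minimum of J is P(-2) + Q(4) + 3 = -4 − 128 + 3 = -129, attained at (-2, 4).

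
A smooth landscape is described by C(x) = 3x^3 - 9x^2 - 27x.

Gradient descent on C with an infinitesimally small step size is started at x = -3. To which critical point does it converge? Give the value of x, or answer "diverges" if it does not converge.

diverges

C'(x) = 9(x - 3)(x + 1), so C'(-3) = 108.
Gradient descent moves in the -C' direction, i.e. x is decreasing.
There is no critical point below x=-3, and C' keeps the same sign, so the iterate runs off to −∞.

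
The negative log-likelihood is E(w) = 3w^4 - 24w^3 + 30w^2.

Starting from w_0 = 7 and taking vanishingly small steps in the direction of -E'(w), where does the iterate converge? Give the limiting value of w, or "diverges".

5

E'(w) = 12w(w - 5)(w - 1), so E'(7) = 1008.
Gradient descent moves in the -E' direction, i.e. w is decreasing.
The nearest critical point in that direction is w = 5, where E'' = 240 > 0 (a local minimum). The iterate converges there.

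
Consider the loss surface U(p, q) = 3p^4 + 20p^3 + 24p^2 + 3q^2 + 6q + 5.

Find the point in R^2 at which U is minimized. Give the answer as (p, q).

U(p,q) separates as A(p) + B(q) + 5, so its minimum is min A + min B + 5.
A'(p) = 12p(p + 1)(p + 4) vanishes at p ∈ {-4, -1, 0}; B'(q) = 6q + 6 vanishes at q ∈ {-1}.
Local minima of A (where A''>0): A(-4)=-128, A(0)=0. Local minima of B: B(-1)=-3.
So the global minimum of U is A(-4) + B(-1) + 5 = -128 − 3 + 5 = -126, attained at (-4, -1).

(-4, -1)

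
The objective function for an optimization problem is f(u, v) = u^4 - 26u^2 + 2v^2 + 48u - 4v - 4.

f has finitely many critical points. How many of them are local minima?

2

f separates as a function of u plus a function of v, so ∇f=0 decouples.
∂f/∂u = 4(u - 3)(u - 1)(u + 4) = 0 at u ∈ {-4, 1, 3}; ∂f/∂v = 4(v - 1) = 0 at v ∈ {1}.
The Hessian is diagonal: diag(f_uu, f_vv). Second derivatives: f_uu(-4)=140, f_uu(1)=-40, f_uu(3)=56; f_vv(1)=4.
Local minima occur where both diagonal entries positive: (-4, 1), (3, 1). Count: 2.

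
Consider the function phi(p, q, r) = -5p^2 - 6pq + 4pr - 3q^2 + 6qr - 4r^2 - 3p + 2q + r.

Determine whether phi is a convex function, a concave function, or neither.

phi is quadratic, so its Hessian is the constant matrix H = [[-10, -6, 4], [-6, -6, 6], [4, 6, -8]].
Leading principal minors: -10, 24, -24.
Signs alternate −, +, − ⇒ H ≺ 0 ⇒ concave.

concave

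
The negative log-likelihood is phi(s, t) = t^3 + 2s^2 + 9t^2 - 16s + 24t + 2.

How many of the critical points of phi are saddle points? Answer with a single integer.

1

phi separates as a function of s plus a function of t, so ∇phi=0 decouples.
∂phi/∂s = 4(s - 4) = 0 at s ∈ {4}; ∂phi/∂t = 3(t + 2)(t + 4) = 0 at t ∈ {-4, -2}.
The Hessian is diagonal: diag(phi_ss, phi_tt). Second derivatives: phi_ss(4)=4; phi_tt(-4)=-6, phi_tt(-2)=6.
Saddle points occur where the two diagonal entries have opposite signs: (4, -4). Count: 1.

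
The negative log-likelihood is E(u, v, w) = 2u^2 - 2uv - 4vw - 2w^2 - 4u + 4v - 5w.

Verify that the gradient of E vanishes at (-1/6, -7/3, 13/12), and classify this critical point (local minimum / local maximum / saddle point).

∇E = (4u - 2v - 4, -2u - 4w + 4, -4v - 4w - 5); substituting (-1/6, -7/3, 13/12) gives ∇E = (0, 0, 0), so (-1/6, -7/3, 13/12) is indeed a critical point.
The Hessian is constant: H = [[4, -2, 0], [-2, 0, -4], [0, -4, -4]].
Leading principal minors: Δ₁ = 4, Δ₂ = -4, Δ₃ = -48.
The minors fit neither the all-positive nor the alternating-sign pattern, so H is indefinite: a saddle point.

saddle point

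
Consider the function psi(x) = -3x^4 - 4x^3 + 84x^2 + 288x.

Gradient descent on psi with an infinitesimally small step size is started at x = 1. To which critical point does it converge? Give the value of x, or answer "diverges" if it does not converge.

-2

psi'(x) = -12(x - 4)(x + 2)(x + 3), so psi'(1) = 432.
Gradient descent moves in the -psi' direction, i.e. x is decreasing.
The nearest critical point in that direction is x = -2, where psi'' = 72 > 0 (a local minimum). The iterate converges there.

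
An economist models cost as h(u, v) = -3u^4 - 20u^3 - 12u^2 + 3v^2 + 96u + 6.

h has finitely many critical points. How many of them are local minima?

h separates as a function of u plus a function of v, so ∇h=0 decouples.
∂h/∂u = -12(u - 1)(u + 2)(u + 4) = 0 at u ∈ {-4, -2, 1}; ∂h/∂v = 6v = 0 at v ∈ {0}.
The Hessian is diagonal: diag(h_uu, h_vv). Second derivatives: h_uu(-4)=-120, h_uu(-2)=72, h_uu(1)=-180; h_vv(0)=6.
Local minima occur where both diagonal entries positive: (-2, 0). Count: 1.

1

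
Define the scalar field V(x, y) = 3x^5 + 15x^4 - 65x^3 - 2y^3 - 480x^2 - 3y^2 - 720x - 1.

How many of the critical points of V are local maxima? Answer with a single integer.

V separates as a function of x plus a function of y, so ∇V=0 decouples.
∂V/∂x = 15(x - 4)(x + 1)(x + 3)(x + 4) = 0 at x ∈ {-4, -3, -1, 4}; ∂V/∂y = -6y(y + 1) = 0 at y ∈ {-1, 0}.
The Hessian is diagonal: diag(V_xx, V_yy). Second derivatives: V_xx(-4)=-360, V_xx(-3)=210, V_xx(-1)=-450, V_xx(4)=4200; V_yy(-1)=6, V_yy(0)=-6.
Local maxima occur where both diagonal entries negative: (-4, 0), (-1, 0). Count: 2.

2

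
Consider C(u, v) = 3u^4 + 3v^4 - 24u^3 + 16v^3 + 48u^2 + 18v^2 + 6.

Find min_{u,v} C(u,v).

C(u,v) separates as P(u) + Q(v) + 6, so its minimum is min P + min Q + 6.
P'(u) = 12u(u - 4)(u - 2) vanishes at u ∈ {0, 2, 4}; Q'(v) = 12v(v + 1)(v + 3) vanishes at v ∈ {-3, -1, 0}.
Local minima of P (where P''>0): P(0)=0, P(4)=0. Local minima of Q: Q(-3)=-27, Q(0)=0.
So the global minimum of C is P(0) + Q(-3) + 6 = 0 − 27 + 6 = -21, attained at (0, -3).

-21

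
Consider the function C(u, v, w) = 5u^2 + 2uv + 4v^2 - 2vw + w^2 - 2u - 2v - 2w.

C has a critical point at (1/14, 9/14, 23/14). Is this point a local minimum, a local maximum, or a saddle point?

local minimum

The Hessian is constant: H = [[10, 2, 0], [2, 8, -2], [0, -2, 2]].
Leading principal minors: Δ₁ = 10, Δ₂ = 76, Δ₃ = 112.
All leading minors are positive, so H is positive definite: a local minimum.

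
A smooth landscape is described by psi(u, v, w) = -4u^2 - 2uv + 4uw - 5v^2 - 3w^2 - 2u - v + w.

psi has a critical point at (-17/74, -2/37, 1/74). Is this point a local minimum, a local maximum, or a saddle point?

The Hessian is constant: H = [[-8, -2, 4], [-2, -10, 0], [4, 0, -6]].
Leading principal minors: Δ₁ = -8, Δ₂ = 76, Δ₃ = -296.
The minors alternate sign starting negative (−, +, −), so H is negative definite: a local maximum.

local maximum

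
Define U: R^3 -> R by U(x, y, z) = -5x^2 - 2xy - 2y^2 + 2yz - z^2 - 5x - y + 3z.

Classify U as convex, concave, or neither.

concave

U is quadratic, so its Hessian is the constant matrix H = [[-10, -2, 0], [-2, -4, 2], [0, 2, -2]].
Leading principal minors: -10, 36, -32.
Signs alternate −, +, − ⇒ H ≺ 0 ⇒ concave.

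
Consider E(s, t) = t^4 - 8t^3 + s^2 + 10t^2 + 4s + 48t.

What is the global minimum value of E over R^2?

-33

E(s,t) separates as P(s) + Q(t), so its minimum is min P + min Q.
P'(s) = 2s + 4 vanishes at s ∈ {-2}; Q'(t) = 4(t - 4)(t - 3)(t + 1) vanishes at t ∈ {-1, 3, 4}.
Local minima of P (where P''>0): P(-2)=-4. Local minima of Q: Q(-1)=-29, Q(4)=96.
So the global minimum of E is P(-2) + Q(-1) = -4 − 29 = -33, attained at (-2, -1).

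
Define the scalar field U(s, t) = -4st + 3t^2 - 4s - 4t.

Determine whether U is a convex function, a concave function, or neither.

neither

U is quadratic, so its Hessian is the constant matrix H = [[0, -4], [-4, 6]].
det(H) = -16, tr(H) = 6.
det(H) < 0, so H is indefinite: neither convex nor concave.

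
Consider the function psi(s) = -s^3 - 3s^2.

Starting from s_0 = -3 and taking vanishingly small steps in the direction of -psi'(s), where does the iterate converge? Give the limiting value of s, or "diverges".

psi'(s) = -3s(s + 2), so psi'(-3) = -9.
Gradient descent moves in the -psi' direction, i.e. s is increasing.
The nearest critical point in that direction is s = -2, where psi'' = 6 > 0 (a local minimum). The iterate converges there.

-2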